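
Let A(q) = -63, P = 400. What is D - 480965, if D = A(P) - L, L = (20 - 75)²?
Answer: -484053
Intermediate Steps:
L = 3025 (L = (-55)² = 3025)
D = -3088 (D = -63 - 1*3025 = -63 - 3025 = -3088)
D - 480965 = -3088 - 480965 = -484053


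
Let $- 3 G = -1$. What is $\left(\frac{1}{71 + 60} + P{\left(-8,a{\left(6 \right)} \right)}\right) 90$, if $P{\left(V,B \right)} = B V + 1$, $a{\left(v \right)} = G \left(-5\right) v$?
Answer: $\frac{955080}{131} \approx 7290.7$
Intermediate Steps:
$G = \frac{1}{3}$ ($G = \left(- \frac{1}{3}\right) \left(-1\right) = \frac{1}{3} \approx 0.33333$)
$a{\left(v \right)} = - \frac{5 v}{3}$ ($a{\left(v \right)} = \frac{1}{3} \left(-5\right) v = - \frac{5 v}{3}$)
$P{\left(V,B \right)} = 1 + B V$
$\left(\frac{1}{71 + 60} + P{\left(-8,a{\left(6 \right)} \right)}\right) 90 = \left(\frac{1}{71 + 60} + \left(1 + \left(- \frac{5}{3}\right) 6 \left(-8\right)\right)\right) 90 = \left(\frac{1}{131} + \left(1 - -80\right)\right) 90 = \left(\frac{1}{131} + \left(1 + 80\right)\right) 90 = \left(\frac{1}{131} + 81\right) 90 = \frac{10612}{131} \cdot 90 = \frac{955080}{131}$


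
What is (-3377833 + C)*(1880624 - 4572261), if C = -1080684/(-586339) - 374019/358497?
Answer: 49003179749415520297256/5389763397 ≈ 9.0919e+12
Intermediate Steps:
C = 56040015169/70066924161 (C = -1080684*(-1/586339) - 374019*1/358497 = 1080684/586339 - 124673/119499 = 56040015169/70066924161 ≈ 0.79981)
(-3377833 + C)*(1880624 - 4572261) = (-3377833 + 56040015169/70066924161)*(1880624 - 4572261) = -236674312599507944/70066924161*(-2691637) = 49003179749415520297256/5389763397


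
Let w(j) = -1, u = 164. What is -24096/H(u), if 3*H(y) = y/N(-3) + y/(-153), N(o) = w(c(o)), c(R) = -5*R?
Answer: 1382508/3157 ≈ 437.92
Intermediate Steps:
N(o) = -1
H(y) = -154*y/459 (H(y) = (y/(-1) + y/(-153))/3 = (y*(-1) + y*(-1/153))/3 = (-y - y/153)/3 = (-154*y/153)/3 = -154*y/459)
-24096/H(u) = -24096/((-154/459*164)) = -24096/(-25256/459) = -24096*(-459/25256) = 1382508/3157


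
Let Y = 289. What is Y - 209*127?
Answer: -26254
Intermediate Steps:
Y - 209*127 = 289 - 209*127 = 289 - 26543 = -26254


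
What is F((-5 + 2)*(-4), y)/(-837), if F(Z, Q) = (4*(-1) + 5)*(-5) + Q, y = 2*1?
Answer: 1/279 ≈ 0.0035842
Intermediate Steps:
y = 2
F(Z, Q) = -5 + Q (F(Z, Q) = (-4 + 5)*(-5) + Q = 1*(-5) + Q = -5 + Q)
F((-5 + 2)*(-4), y)/(-837) = (-5 + 2)/(-837) = -3*(-1/837) = 1/279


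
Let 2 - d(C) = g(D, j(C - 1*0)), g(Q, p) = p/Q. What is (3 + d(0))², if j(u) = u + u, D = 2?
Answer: 25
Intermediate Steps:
j(u) = 2*u
d(C) = 2 - C (d(C) = 2 - 2*(C - 1*0)/2 = 2 - 2*(C + 0)/2 = 2 - 2*C/2 = 2 - C)
(3 + d(0))² = (3 + (2 - 1*0))² = (3 + (2 + 0))² = (3 + 2)² = 5² = 25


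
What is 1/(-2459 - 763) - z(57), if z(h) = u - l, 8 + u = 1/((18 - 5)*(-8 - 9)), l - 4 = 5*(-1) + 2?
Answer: 6411559/712062 ≈ 9.0042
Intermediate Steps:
l = 1 (l = 4 + (5*(-1) + 2) = 4 + (-5 + 2) = 4 - 3 = 1)
u = -1769/221 (u = -8 + 1/((18 - 5)*(-8 - 9)) = -8 + 1/(13*(-17)) = -8 + 1/(-221) = -8 - 1/221 = -1769/221 ≈ -8.0045)
z(h) = -1990/221 (z(h) = -1769/221 - 1*1 = -1769/221 - 1 = -1990/221)
1/(-2459 - 763) - z(57) = 1/(-2459 - 763) - 1*(-1990/221) = 1/(-3222) + 1990/221 = -1/3222 + 1990/221 = 6411559/712062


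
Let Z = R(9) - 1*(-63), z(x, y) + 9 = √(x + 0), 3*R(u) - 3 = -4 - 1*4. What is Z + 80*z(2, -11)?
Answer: -1976/3 + 80*√2 ≈ -545.53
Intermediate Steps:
R(u) = -5/3 (R(u) = 1 + (-4 - 1*4)/3 = 1 + (-4 - 4)/3 = 1 + (⅓)*(-8) = 1 - 8/3 = -5/3)
z(x, y) = -9 + √x (z(x, y) = -9 + √(x + 0) = -9 + √x)
Z = 184/3 (Z = -5/3 - 1*(-63) = -5/3 + 63 = 184/3 ≈ 61.333)
Z + 80*z(2, -11) = 184/3 + 80*(-9 + √2) = 184/3 + (-720 + 80*√2) = -1976/3 + 80*√2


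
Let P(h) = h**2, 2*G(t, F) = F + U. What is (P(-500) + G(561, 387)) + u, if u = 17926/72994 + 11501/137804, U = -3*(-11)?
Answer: 1258415982732729/5029432588 ≈ 2.5021e+5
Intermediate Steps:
U = 33
G(t, F) = 33/2 + F/2 (G(t, F) = (F + 33)/2 = (33 + F)/2 = 33/2 + F/2)
u = 1654889249/5029432588 (u = 17926*(1/72994) + 11501*(1/137804) = 8963/36497 + 11501/137804 = 1654889249/5029432588 ≈ 0.32904)
(P(-500) + G(561, 387)) + u = ((-500)**2 + (33/2 + (1/2)*387)) + 1654889249/5029432588 = (250000 + (33/2 + 387/2)) + 1654889249/5029432588 = (250000 + 210) + 1654889249/5029432588 = 250210 + 1654889249/5029432588 = 1258415982732729/5029432588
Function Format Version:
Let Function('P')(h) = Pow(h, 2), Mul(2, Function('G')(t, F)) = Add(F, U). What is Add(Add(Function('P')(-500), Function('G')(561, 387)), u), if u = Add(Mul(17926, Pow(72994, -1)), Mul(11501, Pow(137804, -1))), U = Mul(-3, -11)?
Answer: Rational(1258415982732729, 5029432588) ≈ 2.5021e+5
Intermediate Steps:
U = 33
Function('G')(t, F) = Add(Rational(33, 2), Mul(Rational(1, 2), F)) (Function('G')(t, F) = Mul(Rational(1, 2), Add(F, 33)) = Mul(Rational(1, 2), Add(33, F)) = Add(Rational(33, 2), Mul(Rational(1, 2), F)))
u = Rational(1654889249, 5029432588) (u = Add(Mul(17926, Rational(1, 72994)), Mul(11501, Rational(1, 137804))) = Add(Rational(8963, 36497), Rational(11501, 137804)) = Rational(1654889249, 5029432588) ≈ 0.32904)
Add(Add(Function('P')(-500), Function('G')(561, 387)), u) = Add(Add(Pow(-500, 2), Add(Rational(33, 2), Mul(Rational(1, 2), 387))), Rational(1654889249, 5029432588)) = Add(Add(250000, Add(Rational(33, 2), Rational(387, 2))), Rational(1654889249, 5029432588)) = Add(Add(250000, 210), Rational(1654889249, 5029432588)) = Add(250210, Rational(1654889249, 5029432588)) = Rational(1258415982732729, 5029432588)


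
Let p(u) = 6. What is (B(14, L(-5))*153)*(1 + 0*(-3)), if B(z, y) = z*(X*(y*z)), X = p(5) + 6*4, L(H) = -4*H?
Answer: 17992800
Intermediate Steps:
X = 30 (X = 6 + 6*4 = 6 + 24 = 30)
B(z, y) = 30*y*z² (B(z, y) = z*(30*(y*z)) = z*(30*y*z) = 30*y*z²)
(B(14, L(-5))*153)*(1 + 0*(-3)) = ((30*(-4*(-5))*14²)*153)*(1 + 0*(-3)) = ((30*20*196)*153)*(1 + 0) = (117600*153)*1 = 17992800*1 = 17992800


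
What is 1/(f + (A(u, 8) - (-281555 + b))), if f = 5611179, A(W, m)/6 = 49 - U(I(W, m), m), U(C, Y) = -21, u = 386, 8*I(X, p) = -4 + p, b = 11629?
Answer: 1/5881525 ≈ 1.7002e-7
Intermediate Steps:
I(X, p) = -1/2 + p/8 (I(X, p) = (-4 + p)/8 = -1/2 + p/8)
A(W, m) = 420 (A(W, m) = 6*(49 - 1*(-21)) = 6*(49 + 21) = 6*70 = 420)
1/(f + (A(u, 8) - (-281555 + b))) = 1/(5611179 + (420 - (-281555 + 11629))) = 1/(5611179 + (420 - 1*(-269926))) = 1/(5611179 + (420 + 269926)) = 1/(5611179 + 270346) = 1/5881525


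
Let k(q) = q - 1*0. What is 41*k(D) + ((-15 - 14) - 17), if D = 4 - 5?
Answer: -87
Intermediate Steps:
D = -1
k(q) = q (k(q) = q + 0 = q)
41*k(D) + ((-15 - 14) - 17) = 41*(-1) + ((-15 - 14) - 17) = -41 + (-29 - 17) = -41 - 46 = -87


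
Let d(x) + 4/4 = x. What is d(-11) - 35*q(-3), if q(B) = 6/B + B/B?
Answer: 23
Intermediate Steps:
d(x) = -1 + x
q(B) = 1 + 6/B (q(B) = 6/B + 1 = 1 + 6/B)
d(-11) - 35*q(-3) = (-1 - 11) - 35*(6 - 3)/(-3) = -12 - (-35)*3/3 = -12 - 35*(-1) = -12 + 35 = 23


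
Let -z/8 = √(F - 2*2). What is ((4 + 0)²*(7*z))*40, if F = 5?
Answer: -35840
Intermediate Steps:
z = -8 (z = -8*√(5 - 2*2) = -8*√(5 - 4) = -8*√1 = -8*1 = -8)
((4 + 0)²*(7*z))*40 = ((4 + 0)²*(7*(-8)))*40 = (4²*(-56))*40 = (16*(-56))*40 = -896*40 = -35840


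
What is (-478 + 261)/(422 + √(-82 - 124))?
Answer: -6541/12735 + 31*I*√206/25470 ≈ -0.51362 + 0.017469*I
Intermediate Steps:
(-478 + 261)/(422 + √(-82 - 124)) = -217/(422 + √(-206)) = -217/(422 + I*√206)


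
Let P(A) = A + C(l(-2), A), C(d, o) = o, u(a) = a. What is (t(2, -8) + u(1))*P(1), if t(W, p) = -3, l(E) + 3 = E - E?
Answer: -4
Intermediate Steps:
l(E) = -3 (l(E) = -3 + (E - E) = -3 + 0 = -3)
P(A) = 2*A (P(A) = A + A = 2*A)
(t(2, -8) + u(1))*P(1) = (-3 + 1)*(2*1) = -2*2 = -4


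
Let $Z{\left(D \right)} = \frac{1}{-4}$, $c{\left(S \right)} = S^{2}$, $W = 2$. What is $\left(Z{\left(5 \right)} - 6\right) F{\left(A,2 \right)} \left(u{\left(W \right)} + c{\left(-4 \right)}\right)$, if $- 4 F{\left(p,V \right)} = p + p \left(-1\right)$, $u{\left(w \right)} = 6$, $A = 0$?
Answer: $0$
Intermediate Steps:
$F{\left(p,V \right)} = 0$ ($F{\left(p,V \right)} = - \frac{p + p \left(-1\right)}{4} = - \frac{p - p}{4} = \left(- \frac{1}{4}\right) 0 = 0$)
$Z{\left(D \right)} = - \frac{1}{4}$
$\left(Z{\left(5 \right)} - 6\right) F{\left(A,2 \right)} \left(u{\left(W \right)} + c{\left(-4 \right)}\right) = \left(- \frac{1}{4} - 6\right) 0 \left(6 + \left(-4\right)^{2}\right) = - \frac{25 \cdot 0 \left(6 + 16\right)}{4} = - \frac{25 \cdot 0 \cdot 22}{4} = \left(- \frac{25}{4}\right) 0 = 0$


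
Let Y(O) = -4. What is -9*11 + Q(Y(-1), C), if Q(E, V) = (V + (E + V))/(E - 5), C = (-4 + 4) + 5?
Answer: -299/3 ≈ -99.667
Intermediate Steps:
C = 5 (C = 0 + 5 = 5)
Q(E, V) = (E + 2*V)/(-5 + E)
-9*11 + Q(Y(-1), C) = -9*11 + (-4 + 2*5)/(-5 - 4) = -99 + (-4 + 10)/(-9) = -99 - ⅑*6 = -99 - ⅔ = -299/3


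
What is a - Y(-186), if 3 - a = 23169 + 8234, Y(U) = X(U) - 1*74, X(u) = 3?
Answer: -31329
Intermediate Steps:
Y(U) = -71 (Y(U) = 3 - 1*74 = 3 - 74 = -71)
a = -31400 (a = 3 - (23169 + 8234) = 3 - 1*31403 = 3 - 31403 = -31400)
a - Y(-186) = -31400 - 1*(-71) = -31400 + 71 = -31329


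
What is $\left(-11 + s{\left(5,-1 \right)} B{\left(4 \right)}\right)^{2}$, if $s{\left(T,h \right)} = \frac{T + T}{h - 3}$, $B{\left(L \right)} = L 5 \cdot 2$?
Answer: $12321$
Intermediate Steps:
$B{\left(L \right)} = 10 L$ ($B{\left(L \right)} = 5 L 2 = 10 L$)
$s{\left(T,h \right)} = \frac{2 T}{-3 + h}$
$\left(-11 + s{\left(5,-1 \right)} B{\left(4 \right)}\right)^{2} = \left(-11 + 2 \cdot 5 \frac{1}{-3 - 1} \cdot 10 \cdot 4\right)^{2} = \left(-11 + 2 \cdot 5 \frac{1}{-4} \cdot 40\right)^{2} = \left(-11 + 2 \cdot 5 \left(- \frac{1}{4}\right) 40\right)^{2} = \left(-11 - 100\right)^{2} = \left(-111\right)^{2} = 12321$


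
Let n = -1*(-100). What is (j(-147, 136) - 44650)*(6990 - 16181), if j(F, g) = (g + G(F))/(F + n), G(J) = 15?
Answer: 19289160891/47 ≈ 4.1041e+8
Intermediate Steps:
n = 100
j(F, g) = (15 + g)/(100 + F) (j(F, g) = (g + 15)/(F + 100) = (15 + g)/(100 + F))
(j(-147, 136) - 44650)*(6990 - 16181) = ((15 + 136)/(100 - 147) - 44650)*(6990 - 16181) = (151/(-47) - 44650)*(-9191) = (-1/47*151 - 44650)*(-9191) = (-151/47 - 44650)*(-9191) = -2098701/47*(-9191) = 19289160891/47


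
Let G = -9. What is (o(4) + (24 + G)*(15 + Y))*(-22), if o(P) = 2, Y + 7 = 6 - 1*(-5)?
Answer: -6314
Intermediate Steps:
Y = 4 (Y = -7 + (6 - 1*(-5)) = -7 + (6 + 5) = -7 + 11 = 4)
(o(4) + (24 + G)*(15 + Y))*(-22) = (2 + (24 - 9)*(15 + 4))*(-22) = (2 + 15*19)*(-22) = (2 + 285)*(-22) = 287*(-22) = -6314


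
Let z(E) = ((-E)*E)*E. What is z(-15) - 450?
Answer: 2925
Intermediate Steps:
z(E) = -E**3 (z(E) = (-E**2)*E = -E**3)
z(-15) - 450 = -1*(-15)**3 - 450 = -1*(-3375) - 450 = 3375 - 450 = 2925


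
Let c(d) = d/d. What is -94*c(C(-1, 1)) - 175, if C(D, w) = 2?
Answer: -269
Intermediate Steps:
c(d) = 1
-94*c(C(-1, 1)) - 175 = -94*1 - 175 = -94 - 175 = -269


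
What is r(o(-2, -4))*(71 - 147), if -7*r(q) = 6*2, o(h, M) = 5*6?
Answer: 912/7 ≈ 130.29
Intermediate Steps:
o(h, M) = 30
r(q) = -12/7 (r(q) = -6*2/7 = -1/7*12 = -12/7)
r(o(-2, -4))*(71 - 147) = -12*(71 - 147)/7 = -12/7*(-76) = 912/7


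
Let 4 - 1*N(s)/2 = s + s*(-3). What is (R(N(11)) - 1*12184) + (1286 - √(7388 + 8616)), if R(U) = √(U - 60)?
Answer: -10898 - 2*√4001 + 2*I*√2 ≈ -11025.0 + 2.8284*I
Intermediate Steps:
N(s) = 8 + 4*s (N(s) = 8 - 2*(s + s*(-3)) = 8 - 2*(s - 3*s) = 8 - (-4)*s = 8 + 4*s)
R(U) = √(-60 + U)
(R(N(11)) - 1*12184) + (1286 - √(7388 + 8616)) = (√(-60 + (8 + 4*11)) - 1*12184) + (1286 - √(7388 + 8616)) = (√(-60 + (8 + 44)) - 12184) + (1286 - √16004) = (√(-60 + 52) - 12184) + (1286 - 2*√4001) = (√(-8) - 12184) + (1286 - 2*√4001) = (2*I*√2 - 12184) + (1286 - 2*√4001) = (-12184 + 2*I*√2) + (1286 - 2*√4001) = -10898 - 2*√4001 + 2*I*√2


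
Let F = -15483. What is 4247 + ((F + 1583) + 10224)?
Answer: 571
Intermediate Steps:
4247 + ((F + 1583) + 10224) = 4247 + ((-15483 + 1583) + 10224) = 4247 + (-13900 + 10224) = 4247 - 3676 = 571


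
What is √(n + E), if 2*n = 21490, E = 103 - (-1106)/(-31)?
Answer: √10390642/31 ≈ 103.98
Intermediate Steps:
E = 2087/31 (E = 103 - (-1106)*(-1)/31 = 103 - 79*14/31 = 103 - 1106/31 = 2087/31 ≈ 67.323)
n = 10745 (n = (½)*21490 = 10745)
√(n + E) = √(10745 + 2087/31) = √(335182/31) = √10390642/31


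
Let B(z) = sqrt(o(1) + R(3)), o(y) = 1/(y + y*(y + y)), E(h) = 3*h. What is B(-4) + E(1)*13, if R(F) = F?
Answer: 39 + sqrt(30)/3 ≈ 40.826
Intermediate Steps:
o(y) = 1/(y + 2*y**2) (o(y) = 1/(y + y*(2*y)) = 1/(y + 2*y**2))
B(z) = sqrt(30)/3 (B(z) = sqrt(1/(1*(1 + 2*1)) + 3) = sqrt(1/(1 + 2) + 3) = sqrt(1/3 + 3) = sqrt(10/3) = sqrt(30)/3)
B(-4) + E(1)*13 = sqrt(30)/3 + (3*1)*13 = sqrt(30)/3 + 3*13 = sqrt(30)/3 + 39 = 39 + sqrt(30)/3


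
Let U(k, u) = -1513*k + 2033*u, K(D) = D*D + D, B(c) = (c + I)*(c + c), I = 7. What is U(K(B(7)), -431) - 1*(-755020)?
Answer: -58541159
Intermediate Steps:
B(c) = 2*c*(7 + c) (B(c) = (c + 7)*(c + c) = (7 + c)*(2*c) = 2*c*(7 + c))
K(D) = D + D² (K(D) = D² + D = D + D²)
U(K(B(7)), -431) - 1*(-755020) = (-1513*2*7*(7 + 7)*(1 + 2*7*(7 + 7)) + 2033*(-431)) - 1*(-755020) = (-1513*2*7*14*(1 + 2*7*14) - 876223) + 755020 = (-296548*(1 + 196) - 876223) + 755020 = (-296548*197 - 876223) + 755020 = (-1513*38612 - 876223) + 755020 = (-58419956 - 876223) + 755020 = -59296179 + 755020 = -58541159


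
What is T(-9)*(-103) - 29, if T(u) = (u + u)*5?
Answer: 9241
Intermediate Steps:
T(u) = 10*u (T(u) = (2*u)*5 = 10*u)
T(-9)*(-103) - 29 = (10*(-9))*(-103) - 29 = -90*(-103) - 29 = 9270 - 29 = 9241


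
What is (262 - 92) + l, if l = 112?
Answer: 282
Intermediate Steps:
(262 - 92) + l = (262 - 92) + 112 = 170 + 112 = 282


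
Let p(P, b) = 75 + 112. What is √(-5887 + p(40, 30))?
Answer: 10*I*√57 ≈ 75.498*I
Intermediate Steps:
p(P, b) = 187
√(-5887 + p(40, 30)) = √(-5887 + 187) = √(-5700) = 10*I*√57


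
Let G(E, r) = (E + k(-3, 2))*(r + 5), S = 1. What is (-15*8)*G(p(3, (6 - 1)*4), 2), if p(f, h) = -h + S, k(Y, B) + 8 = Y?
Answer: 25200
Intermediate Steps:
k(Y, B) = -8 + Y
p(f, h) = 1 - h (p(f, h) = -h + 1 = 1 - h)
G(E, r) = (-11 + E)*(5 + r) (G(E, r) = (E + (-8 - 3))*(r + 5) = (E - 11)*(5 + r) = (-11 + E)*(5 + r))
(-15*8)*G(p(3, (6 - 1)*4), 2) = (-15*8)*(-55 - 11*2 + 5*(1 - (6 - 1)*4) + (1 - (6 - 1)*4)*2) = -120*(-55 - 22 + 5*(1 - 5*4) + (1 - 5*4)*2) = -120*(-55 - 22 + 5*(1 - 1*20) + (1 - 1*20)*2) = -120*(-55 - 22 + 5*(1 - 20) + (1 - 20)*2) = -120*(-55 - 22 + 5*(-19) - 19*2) = -120*(-55 - 22 - 95 - 38) = -120*(-210) = 25200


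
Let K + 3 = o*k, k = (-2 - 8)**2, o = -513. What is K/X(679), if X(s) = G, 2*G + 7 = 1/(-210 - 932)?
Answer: 39058684/2665 ≈ 14656.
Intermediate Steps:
G = -7995/2284 (G = -7/2 + 1/(2*(-210 - 932)) = -7/2 + (1/2)/(-1142) = -7/2 + (1/2)*(-1/1142) = -7/2 - 1/2284 = -7995/2284 ≈ -3.5004)
X(s) = -7995/2284
k = 100 (k = (-10)**2 = 100)
K = -51303 (K = -3 - 513*100 = -3 - 51300 = -51303)
K/X(679) = -51303/(-7995/2284) = -51303*(-2284/7995) = 39058684/2665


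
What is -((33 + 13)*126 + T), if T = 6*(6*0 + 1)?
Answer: -5802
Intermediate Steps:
T = 6 (T = 6*(0 + 1) = 6*1 = 6)
-((33 + 13)*126 + T) = -((33 + 13)*126 + 6) = -(46*126 + 6) = -(5796 + 6) = -1*5802 = -5802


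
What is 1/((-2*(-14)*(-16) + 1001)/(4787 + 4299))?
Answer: 1298/79 ≈ 16.430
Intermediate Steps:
1/((-2*(-14)*(-16) + 1001)/(4787 + 4299)) = 1/((28*(-16) + 1001)/9086) = 1/((-448 + 1001)*(1/9086)) = 1/(553*(1/9086)) = 1/(79/1298) = 1298/79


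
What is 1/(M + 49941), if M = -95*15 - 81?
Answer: 1/48435 ≈ 2.0646e-5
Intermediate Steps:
M = -1506 (M = -1425 - 81 = -1506)
1/(M + 49941) = 1/(-1506 + 49941) = 1/48435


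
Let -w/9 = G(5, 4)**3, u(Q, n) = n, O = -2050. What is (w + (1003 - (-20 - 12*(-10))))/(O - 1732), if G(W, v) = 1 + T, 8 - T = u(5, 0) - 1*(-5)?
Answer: -327/3782 ≈ -0.086462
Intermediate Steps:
T = 3 (T = 8 - (0 - 1*(-5)) = 8 - (0 + 5) = 8 - 1*5 = 8 - 5 = 3)
G(W, v) = 4 (G(W, v) = 1 + 3 = 4)
w = -576 (w = -9*4**3 = -9*64 = -576)
(w + (1003 - (-20 - 12*(-10))))/(O - 1732) = (-576 + (1003 - (-20 - 12*(-10))))/(-2050 - 1732) = (-576 + (1003 - (-20 + 120)))/(-3782) = (-576 + (1003 - 1*100))*(-1/3782) = (-576 + (1003 - 100))*(-1/3782) = (-576 + 903)*(-1/3782) = 327*(-1/3782) = -327/3782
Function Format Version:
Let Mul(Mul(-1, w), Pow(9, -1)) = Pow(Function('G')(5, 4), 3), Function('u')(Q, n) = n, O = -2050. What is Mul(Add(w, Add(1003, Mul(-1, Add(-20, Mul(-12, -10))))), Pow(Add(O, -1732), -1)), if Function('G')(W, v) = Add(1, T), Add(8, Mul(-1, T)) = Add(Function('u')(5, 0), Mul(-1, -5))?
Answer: Rational(-327, 3782) ≈ -0.086462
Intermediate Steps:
T = 3 (T = Add(8, Mul(-1, Add(0, Mul(-1, -5)))) = Add(8, Mul(-1, Add(0, 5))) = Add(8, Mul(-1, 5)) = Add(8, -5) = 3)
Function('G')(W, v) = 4 (Function('G')(W, v) = Add(1, 3) = 4)
w = -576 (w = Mul(-9, Pow(4, 3)) = Mul(-9, 64) = -576)
Mul(Add(w, Add(1003, Mul(-1, Add(-20, Mul(-12, -10))))), Pow(Add(O, -1732), -1)) = Mul(Add(-576, Add(1003, Mul(-1, Add(-20, Mul(-12, -10))))), Pow(Add(-2050, -1732), -1)) = Mul(Add(-576, Add(1003, Mul(-1, Add(-20, 120)))), Pow(-3782, -1)) = Mul(Add(-576, Add(1003, Mul(-1, 100))), Rational(-1, 3782)) = Mul(Add(-576, Add(1003, -100)), Rational(-1, 3782)) = Mul(Add(-576, 903), Rational(-1, 3782)) = Mul(327, Rational(-1, 3782)) = Rational(-327, 3782)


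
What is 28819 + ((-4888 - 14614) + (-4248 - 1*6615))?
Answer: -1546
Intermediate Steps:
28819 + ((-4888 - 14614) + (-4248 - 1*6615)) = 28819 + (-19502 + (-4248 - 6615)) = 28819 + (-19502 - 10863) = 28819 - 30365 = -1546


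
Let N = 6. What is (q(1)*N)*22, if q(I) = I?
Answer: 132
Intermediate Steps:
(q(1)*N)*22 = (1*6)*22 = 6*22 = 132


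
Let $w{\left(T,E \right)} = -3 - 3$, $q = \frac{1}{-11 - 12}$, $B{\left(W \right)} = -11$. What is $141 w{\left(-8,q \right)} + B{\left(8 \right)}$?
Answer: $-857$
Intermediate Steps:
$q = - \frac{1}{23}$ ($q = \frac{1}{-23} = - \frac{1}{23} \approx -0.043478$)
$w{\left(T,E \right)} = -6$
$141 w{\left(-8,q \right)} + B{\left(8 \right)} = 141 \left(-6\right) - 11 = -846 - 11 = -857$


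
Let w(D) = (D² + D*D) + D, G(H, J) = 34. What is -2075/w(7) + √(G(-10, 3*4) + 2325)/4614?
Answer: -415/21 + √2359/4614 ≈ -19.751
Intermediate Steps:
w(D) = D + 2*D² (w(D) = (D² + D²) + D = 2*D² + D = D + 2*D²)
-2075/w(7) + √(G(-10, 3*4) + 2325)/4614 = -2075*1/(7*(1 + 2*7)) + √(34 + 2325)/4614 = -2075*1/(7*(1 + 14)) + √2359*(1/4614) = -2075/(7*15) + √2359/4614 = -2075/105 + √2359/4614 = -2075*1/105 + √2359/4614 = -415/21 + √2359/4614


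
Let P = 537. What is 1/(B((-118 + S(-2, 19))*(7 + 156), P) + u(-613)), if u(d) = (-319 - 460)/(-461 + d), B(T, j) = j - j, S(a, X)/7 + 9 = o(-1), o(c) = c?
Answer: 1074/779 ≈ 1.3787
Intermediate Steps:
S(a, X) = -70 (S(a, X) = -63 + 7*(-1) = -63 - 7 = -70)
B(T, j) = 0
u(d) = -779/(-461 + d)
1/(B((-118 + S(-2, 19))*(7 + 156), P) + u(-613)) = 1/(0 - 779/(-461 - 613)) = 1/(0 - 779/(-1074)) = 1/(0 - 779*(-1/1074)) = 1/(0 + 779/1074) = 1/(779/1074) = 1074/779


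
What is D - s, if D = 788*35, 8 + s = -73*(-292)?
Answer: 6272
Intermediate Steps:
s = 21308 (s = -8 - 73*(-292) = -8 + 21316 = 21308)
D = 27580
D - s = 27580 - 1*21308 = 27580 - 21308 = 6272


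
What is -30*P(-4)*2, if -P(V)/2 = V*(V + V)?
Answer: 3840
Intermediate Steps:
P(V) = -4*V² (P(V) = -2*V*(V + V) = -2*V*2*V = -4*V²)
-30*P(-4)*2 = -(-120)*(-4)²*2 = -(-120)*16*2 = -30*(-64)*2 = 1920*2 = 3840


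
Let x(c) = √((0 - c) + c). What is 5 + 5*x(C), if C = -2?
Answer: 5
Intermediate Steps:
x(c) = 0 (x(c) = √(-c + c) = √0 = 0)
5 + 5*x(C) = 5 + 5*0 = 5 + 0 = 5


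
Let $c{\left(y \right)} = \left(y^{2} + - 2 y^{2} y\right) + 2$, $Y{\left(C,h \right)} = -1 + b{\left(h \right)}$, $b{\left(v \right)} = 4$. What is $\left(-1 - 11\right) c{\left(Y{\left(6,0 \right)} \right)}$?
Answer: $516$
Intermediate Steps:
$Y{\left(C,h \right)} = 3$ ($Y{\left(C,h \right)} = -1 + 4 = 3$)
$c{\left(y \right)} = 2 + y^{2} - 2 y^{3}$ ($c{\left(y \right)} = \left(y^{2} - 2 y^{3}\right) + 2 = 2 + y^{2} - 2 y^{3}$)
$\left(-1 - 11\right) c{\left(Y{\left(6,0 \right)} \right)} = \left(-1 - 11\right) \left(2 + 3^{2} - 2 \cdot 3^{3}\right) = - 12 \left(2 + 9 - 54\right) = \left(-12\right) \left(-43\right) = 516$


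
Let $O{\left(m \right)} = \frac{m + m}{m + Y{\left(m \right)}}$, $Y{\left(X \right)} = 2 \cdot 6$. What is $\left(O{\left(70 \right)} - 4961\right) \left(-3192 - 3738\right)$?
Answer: $\frac{1409083830}{41} \approx 3.4368 \cdot 10^{7}$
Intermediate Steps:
$Y{\left(X \right)} = 12$
$O{\left(m \right)} = \frac{2 m}{12 + m}$ ($O{\left(m \right)} = \frac{m + m}{m + 12} = \frac{2 m}{12 + m}$)
$\left(O{\left(70 \right)} - 4961\right) \left(-3192 - 3738\right) = \left(2 \cdot 70 \frac{1}{12 + 70} - 4961\right) \left(-3192 - 3738\right) = \left(2 \cdot 70 \cdot \frac{1}{82} - 4961\right) \left(-6930\right) = \left(\frac{70}{41} - 4961\right) \left(-6930\right) = \left(- \frac{203331}{41}\right) \left(-6930\right) = \frac{1409083830}{41}$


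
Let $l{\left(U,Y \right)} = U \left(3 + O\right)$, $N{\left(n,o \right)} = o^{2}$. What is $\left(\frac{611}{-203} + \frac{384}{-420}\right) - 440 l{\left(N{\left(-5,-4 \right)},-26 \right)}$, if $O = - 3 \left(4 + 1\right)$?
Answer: $\frac{12249031}{145} \approx 84476.0$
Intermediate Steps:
$O = -15$ ($O = \left(-3\right) 5 = -15$)
$l{\left(U,Y \right)} = - 12 U$ ($l{\left(U,Y \right)} = U \left(3 - 15\right) = U \left(-12\right) = - 12 U$)
$\left(\frac{611}{-203} + \frac{384}{-420}\right) - 440 l{\left(N{\left(-5,-4 \right)},-26 \right)} = \left(\frac{611}{-203} + \frac{384}{-420}\right) - 440 \left(- 12 \left(-4\right)^{2}\right) = \left(611 \left(- \frac{1}{203}\right) + 384 \left(- \frac{1}{420}\right)\right) - 440 \left(\left(-12\right) 16\right) = \left(- \frac{611}{203} - \frac{32}{35}\right) - -84480 = - \frac{569}{145} + 84480 = \frac{12249031}{145}$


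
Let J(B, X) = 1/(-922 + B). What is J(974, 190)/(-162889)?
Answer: -1/8470228 ≈ -1.1806e-7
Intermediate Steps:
J(974, 190)/(-162889) = 1/((-922 + 974)*(-162889)) = -1/162889/52 = (1/52)*(-1/162889) = -1/8470228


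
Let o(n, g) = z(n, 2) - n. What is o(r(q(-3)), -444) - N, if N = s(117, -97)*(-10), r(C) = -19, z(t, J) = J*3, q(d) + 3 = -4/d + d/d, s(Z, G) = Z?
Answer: 1195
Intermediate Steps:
q(d) = -2 - 4/d (q(d) = -3 + (-4/d + d/d) = -3 + (-4/d + 1) = -3 + (1 - 4/d) = -2 - 4/d)
z(t, J) = 3*J
o(n, g) = 6 - n (o(n, g) = 3*2 - n = 6 - n)
N = -1170 (N = 117*(-10) = -1170)
o(r(q(-3)), -444) - N = (6 - 1*(-19)) - 1*(-1170) = (6 + 19) + 1170 = 25 + 1170 = 1195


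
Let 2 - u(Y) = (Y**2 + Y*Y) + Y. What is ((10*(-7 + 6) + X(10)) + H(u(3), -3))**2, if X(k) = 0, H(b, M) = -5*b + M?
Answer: 6724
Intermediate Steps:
u(Y) = 2 - Y - 2*Y**2 (u(Y) = 2 - ((Y**2 + Y*Y) + Y) = 2 - ((Y**2 + Y**2) + Y) = 2 - (2*Y**2 + Y) = 2 - (Y + 2*Y**2) = 2 + (-Y - 2*Y**2) = 2 - Y - 2*Y**2)
H(b, M) = M - 5*b
((10*(-7 + 6) + X(10)) + H(u(3), -3))**2 = ((10*(-7 + 6) + 0) + (-3 - 5*(2 - 1*3 - 2*3**2)))**2 = ((10*(-1) + 0) + (-3 - 5*(2 - 3 - 2*9)))**2 = ((-10 + 0) + (-3 - 5*(2 - 3 - 18)))**2 = (-10 + (-3 - 5*(-19)))**2 = (-10 + (-3 + 95))**2 = (-10 + 92)**2 = 82**2 = 6724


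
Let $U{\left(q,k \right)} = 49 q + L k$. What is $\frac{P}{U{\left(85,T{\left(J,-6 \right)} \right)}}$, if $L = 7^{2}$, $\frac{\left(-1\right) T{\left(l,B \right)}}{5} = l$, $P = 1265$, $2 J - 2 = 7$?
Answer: $\frac{506}{1225} \approx 0.41306$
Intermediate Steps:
$J = \frac{9}{2}$ ($J = 1 + \frac{1}{2} \cdot 7 = 1 + \frac{7}{2} = \frac{9}{2} \approx 4.5$)
$T{\left(l,B \right)} = - 5 l$
$L = 49$
$U{\left(q,k \right)} = 49 k + 49 q$ ($U{\left(q,k \right)} = 49 q + 49 k = 49 k + 49 q$)
$\frac{P}{U{\left(85,T{\left(J,-6 \right)} \right)}} = \frac{1265}{49 \left(\left(-5\right) \frac{9}{2}\right) + 49 \cdot 85} = \frac{1265}{49 \left(- \frac{45}{2}\right) + 4165} = \frac{1265}{- \frac{2205}{2} + 4165} = \frac{1265}{\frac{6125}{2}} = 1265 \cdot \frac{2}{6125} = \frac{506}{1225}$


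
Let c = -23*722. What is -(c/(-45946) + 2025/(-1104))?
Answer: 12451271/8454064 ≈ 1.4728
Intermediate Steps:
c = -16606
-(c/(-45946) + 2025/(-1104)) = -(-16606/(-45946) + 2025/(-1104)) = -(-16606*(-1/45946) + 2025*(-1/1104)) = -(8303/22973 - 675/368) = -1*(-12451271/8454064) = 12451271/8454064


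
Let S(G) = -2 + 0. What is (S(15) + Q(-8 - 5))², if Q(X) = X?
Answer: 225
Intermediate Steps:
S(G) = -2
(S(15) + Q(-8 - 5))² = (-2 + (-8 - 5))² = (-2 - 13)² = (-15)² = 225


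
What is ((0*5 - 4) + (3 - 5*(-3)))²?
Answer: 196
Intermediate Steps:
((0*5 - 4) + (3 - 5*(-3)))² = ((0 - 4) + (3 + 15))² = (-4 + 18)² = 14² = 196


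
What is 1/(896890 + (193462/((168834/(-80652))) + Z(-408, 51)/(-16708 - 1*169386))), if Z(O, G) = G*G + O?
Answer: 5236499066/4212623123128737 ≈ 1.2431e-6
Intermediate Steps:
Z(O, G) = O + G² (Z(O, G) = G² + O = O + G²)
1/(896890 + (193462/((168834/(-80652))) + Z(-408, 51)/(-16708 - 1*169386))) = 1/(896890 + (193462/((168834/(-80652))) + (-408 + 51²)/(-16708 - 1*169386))) = 1/(896890 + (193462/((168834*(-1/80652))) + (-408 + 2601)/(-16708 - 169386))) = 1/(896890 + (193462/(-28139/13442) + 2193/(-186094))) = 1/(896890 + (193462*(-13442/28139) + 2193*(-1/186094))) = 1/(896890 + (-2600516204/28139 - 2193/186094)) = 1/(896890 - 483940524176003/5236499066) = 1/(4212623123128737/5236499066) = 5236499066/4212623123128737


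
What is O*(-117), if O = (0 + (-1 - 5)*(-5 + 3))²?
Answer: -16848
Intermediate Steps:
O = 144 (O = (0 - 6*(-2))² = (0 + 12)² = 12² = 144)
O*(-117) = 144*(-117) = -16848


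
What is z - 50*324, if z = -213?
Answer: -16413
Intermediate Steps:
z - 50*324 = -213 - 50*324 = -213 - 16200 = -16413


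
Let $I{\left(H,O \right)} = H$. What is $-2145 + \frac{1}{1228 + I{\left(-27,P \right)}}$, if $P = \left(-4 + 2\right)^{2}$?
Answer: $- \frac{2576144}{1201} \approx -2145.0$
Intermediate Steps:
$P = 4$ ($P = \left(-2\right)^{2} = 4$)
$-2145 + \frac{1}{1228 + I{\left(-27,P \right)}} = -2145 + \frac{1}{1228 - 27} = -2145 + \frac{1}{1201} = - \frac{2576144}{1201}$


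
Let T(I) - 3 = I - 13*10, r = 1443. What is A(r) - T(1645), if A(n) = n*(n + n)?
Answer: 4162980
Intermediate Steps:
T(I) = -127 + I (T(I) = 3 + (I - 13*10) = 3 + (I - 130) = 3 + (-130 + I) = -127 + I)
A(n) = 2*n² (A(n) = n*(2*n) = 2*n²)
A(r) - T(1645) = 2*1443² - (-127 + 1645) = 2*2082249 - 1*1518 = 4164498 - 1518 = 4162980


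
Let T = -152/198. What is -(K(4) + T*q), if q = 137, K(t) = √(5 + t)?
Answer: 10115/99 ≈ 102.17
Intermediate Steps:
T = -76/99 (T = -152*1/198 = -76/99 ≈ -0.76768)
-(K(4) + T*q) = -(√(5 + 4) - 76/99*137) = -(√9 - 10412/99) = -(3 - 10412/99) = -1*(-10115/99) = 10115/99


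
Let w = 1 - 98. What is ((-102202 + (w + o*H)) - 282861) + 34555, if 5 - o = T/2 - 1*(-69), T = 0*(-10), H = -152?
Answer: -340877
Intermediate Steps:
T = 0
o = -64 (o = 5 - (0/2 - 1*(-69)) = 5 - (0*(1/2) + 69) = 5 - (0 + 69) = 5 - 1*69 = 5 - 69 = -64)
w = -97
((-102202 + (w + o*H)) - 282861) + 34555 = ((-102202 + (-97 - 64*(-152))) - 282861) + 34555 = ((-102202 + (-97 + 9728)) - 282861) + 34555 = ((-102202 + 9631) - 282861) + 34555 = (-92571 - 282861) + 34555 = -375432 + 34555 = -340877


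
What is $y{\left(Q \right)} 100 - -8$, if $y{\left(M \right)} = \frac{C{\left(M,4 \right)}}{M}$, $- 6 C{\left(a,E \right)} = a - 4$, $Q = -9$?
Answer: $- \frac{434}{27} \approx -16.074$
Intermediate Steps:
$C{\left(a,E \right)} = \frac{2}{3} - \frac{a}{6}$ ($C{\left(a,E \right)} = - \frac{a - 4}{6} = - \frac{-4 + a}{6} = \frac{2}{3} - \frac{a}{6}$)
$y{\left(M \right)} = \frac{\frac{2}{3} - \frac{M}{6}}{M}$
$y{\left(Q \right)} 100 - -8 = \frac{4 - -9}{6 \left(-9\right)} 100 - -8 = \frac{1}{6} \left(- \frac{1}{9}\right) \left(4 + 9\right) 100 + \left(-41 + 49\right) = \frac{1}{6} \left(- \frac{1}{9}\right) 13 \cdot 100 + 8 = \left(- \frac{13}{54}\right) 100 + 8 = - \frac{650}{27} + 8 = - \frac{434}{27}$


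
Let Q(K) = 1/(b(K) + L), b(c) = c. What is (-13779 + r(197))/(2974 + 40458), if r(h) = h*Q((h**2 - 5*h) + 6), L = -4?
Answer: -521204257/1642858832 ≈ -0.31725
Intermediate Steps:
Q(K) = 1/(-4 + K) (Q(K) = 1/(K - 4) = 1/(-4 + K))
r(h) = h/(2 + h**2 - 5*h) (r(h) = h/(-4 + ((h**2 - 5*h) + 6)) = h/(-4 + (6 + h**2 - 5*h)) = h/(2 + h**2 - 5*h))
(-13779 + r(197))/(2974 + 40458) = (-13779 + 197/(2 + 197**2 - 5*197))/(2974 + 40458) = (-13779 + 197/(2 + 38809 - 985))/43432 = (-13779 + 197/37826)*(1/43432) = -521204257/37826*1/43432 = -521204257/1642858832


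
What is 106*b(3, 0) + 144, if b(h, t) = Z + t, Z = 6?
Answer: 780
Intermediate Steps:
b(h, t) = 6 + t
106*b(3, 0) + 144 = 106*(6 + 0) + 144 = 106*6 + 144 = 636 + 144 = 780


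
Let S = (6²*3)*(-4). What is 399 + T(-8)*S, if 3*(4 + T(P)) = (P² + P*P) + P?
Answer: -15153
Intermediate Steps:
T(P) = -4 + P/3 + 2*P²/3 (T(P) = -4 + ((P² + P*P) + P)/3 = -4 + ((P² + P²) + P)/3 = -4 + (2*P² + P)/3 = -4 + (P + 2*P²)/3 = -4 + (P/3 + 2*P²/3) = -4 + P/3 + 2*P²/3)
S = -432 (S = (36*3)*(-4) = 108*(-4) = -432)
399 + T(-8)*S = 399 + (-4 + (⅓)*(-8) + (⅔)*(-8)²)*(-432) = 399 + (-4 - 8/3 + (⅔)*64)*(-432) = 399 + (-4 - 8/3 + 128/3)*(-432) = 399 + 36*(-432) = 399 - 15552 = -15153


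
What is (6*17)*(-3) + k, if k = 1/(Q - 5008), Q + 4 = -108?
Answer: -1566721/5120 ≈ -306.00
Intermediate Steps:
Q = -112 (Q = -4 - 108 = -112)
k = -1/5120 (k = 1/(-112 - 5008) = 1/(-5120) = -1/5120 ≈ -0.00019531)
(6*17)*(-3) + k = (6*17)*(-3) - 1/5120 = 102*(-3) - 1/5120 = -306 - 1/5120 = -1566721/5120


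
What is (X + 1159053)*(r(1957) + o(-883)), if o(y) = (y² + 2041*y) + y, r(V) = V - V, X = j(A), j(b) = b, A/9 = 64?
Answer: -1186760839713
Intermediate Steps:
A = 576 (A = 9*64 = 576)
X = 576
r(V) = 0
o(y) = y² + 2042*y
(X + 1159053)*(r(1957) + o(-883)) = (576 + 1159053)*(0 - 883*(2042 - 883)) = 1159629*(0 - 883*1159) = 1159629*(0 - 1023397) = 1159629*(-1023397) = -1186760839713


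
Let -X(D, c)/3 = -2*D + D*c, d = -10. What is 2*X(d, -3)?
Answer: -300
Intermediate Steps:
X(D, c) = 6*D - 3*D*c (X(D, c) = -3*(-2*D + D*c) = 6*D - 3*D*c)
2*X(d, -3) = 2*(3*(-10)*(2 - 1*(-3))) = 2*(3*(-10)*(2 + 3)) = 2*(3*(-10)*5) = 2*(-150) = -300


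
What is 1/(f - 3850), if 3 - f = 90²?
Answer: -1/11947 ≈ -8.3703e-5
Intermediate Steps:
f = -8097 (f = 3 - 1*90² = 3 - 1*8100 = 3 - 8100 = -8097)
1/(f - 3850) = 1/(-8097 - 3850) = 1/(-11947) = -1/11947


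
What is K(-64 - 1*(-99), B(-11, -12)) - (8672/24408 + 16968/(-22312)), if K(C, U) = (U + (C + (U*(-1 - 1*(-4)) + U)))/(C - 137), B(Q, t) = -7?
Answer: 3447895/8509239 ≈ 0.40519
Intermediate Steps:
K(C, U) = (C + 5*U)/(-137 + C) (K(C, U) = (U + (C + (U*(-1 + 4) + U)))/(-137 + C) = (U + (C + (U*3 + U)))/(-137 + C) = (U + (C + (3*U + U)))/(-137 + C) = (U + (C + 4*U))/(-137 + C) = (C + 5*U)/(-137 + C))
K(-64 - 1*(-99), B(-11, -12)) - (8672/24408 + 16968/(-22312)) = ((-64 - 1*(-99)) + 5*(-7))/(-137 + (-64 - 1*(-99))) - (8672/24408 + 16968/(-22312)) = ((-64 + 99) - 35)/(-137 + (-64 + 99)) - (8672*(1/24408) + 16968*(-1/22312)) = (35 - 35)/(-137 + 35) - (1084/3051 - 2121/2789) = 0/(-102) - 1*(-3447895/8509239) = -1/102*0 + 3447895/8509239 = 0 + 3447895/8509239 = 3447895/8509239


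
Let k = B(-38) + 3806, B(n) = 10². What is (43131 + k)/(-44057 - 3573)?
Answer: -47037/47630 ≈ -0.98755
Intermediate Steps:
B(n) = 100
k = 3906 (k = 100 + 3806 = 3906)
(43131 + k)/(-44057 - 3573) = (43131 + 3906)/(-44057 - 3573) = 47037/(-47630) = 47037*(-1/47630) = -47037/47630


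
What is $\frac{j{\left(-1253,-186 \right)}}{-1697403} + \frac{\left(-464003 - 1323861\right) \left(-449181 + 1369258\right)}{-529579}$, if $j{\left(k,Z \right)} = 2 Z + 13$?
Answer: $\frac{2792181333886982645}{898908983337} \approx 3.1062 \cdot 10^{6}$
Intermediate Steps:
$j{\left(k,Z \right)} = 13 + 2 Z$
$\frac{j{\left(-1253,-186 \right)}}{-1697403} + \frac{\left(-464003 - 1323861\right) \left(-449181 + 1369258\right)}{-529579} = \frac{13 + 2 \left(-186\right)}{-1697403} + \frac{\left(-464003 - 1323861\right) \left(-449181 + 1369258\right)}{-529579} = \left(13 - 372\right) \left(- \frac{1}{1697403}\right) + \left(-1787864\right) 920077 \left(- \frac{1}{529579}\right) = \left(-359\right) \left(- \frac{1}{1697403}\right) - - \frac{1644972545528}{529579} = \frac{359}{1697403} + \frac{1644972545528}{529579} = \frac{2792181333886982645}{898908983337}$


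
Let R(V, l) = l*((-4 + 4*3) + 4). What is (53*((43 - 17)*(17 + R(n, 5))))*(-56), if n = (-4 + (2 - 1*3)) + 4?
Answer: -5941936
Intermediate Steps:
n = -1 (n = (-4 + (2 - 3)) + 4 = (-4 - 1) + 4 = -5 + 4 = -1)
R(V, l) = 12*l (R(V, l) = l*((-4 + 12) + 4) = l*(8 + 4) = l*12 = 12*l)
(53*((43 - 17)*(17 + R(n, 5))))*(-56) = (53*((43 - 17)*(17 + 12*5)))*(-56) = (53*(26*(17 + 60)))*(-56) = (53*(26*77))*(-56) = (53*2002)*(-56) = 106106*(-56) = -5941936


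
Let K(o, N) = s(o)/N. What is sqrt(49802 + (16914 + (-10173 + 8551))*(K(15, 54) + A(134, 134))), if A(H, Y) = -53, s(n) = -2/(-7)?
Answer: I*sqrt(3018793974)/63 ≈ 872.12*I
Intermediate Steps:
s(n) = 2/7 (s(n) = -2*(-1/7) = 2/7)
K(o, N) = 2/(7*N)
sqrt(49802 + (16914 + (-10173 + 8551))*(K(15, 54) + A(134, 134))) = sqrt(49802 + (16914 + (-10173 + 8551))*((2/7)/54 - 53)) = sqrt(49802 + (16914 - 1622)*((2/7)*(1/54) - 53)) = sqrt(49802 + 15292*(1/189 - 53)) = sqrt(49802 + 15292*(-10016/189)) = sqrt(49802 - 153164672/189) = sqrt(-143752094/189) = I*sqrt(3018793974)/63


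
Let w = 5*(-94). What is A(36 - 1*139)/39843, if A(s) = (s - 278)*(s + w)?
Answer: 24257/4427 ≈ 5.4793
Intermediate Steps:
w = -470
A(s) = (-470 + s)*(-278 + s) (A(s) = (s - 278)*(s - 470) = (-278 + s)*(-470 + s) = (-470 + s)*(-278 + s))
A(36 - 1*139)/39843 = (130660 + (36 - 1*139)**2 - 748*(36 - 1*139))/39843 = (130660 + (36 - 139)**2 - 748*(36 - 139))*(1/39843) = (130660 + (-103)**2 - 748*(-103))*(1/39843) = (130660 + 10609 + 77044)*(1/39843) = 218313*(1/39843) = 24257/4427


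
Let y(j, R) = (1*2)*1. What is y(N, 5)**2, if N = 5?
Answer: 4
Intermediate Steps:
y(j, R) = 2 (y(j, R) = 2*1 = 2)
y(N, 5)**2 = 2**2 = 4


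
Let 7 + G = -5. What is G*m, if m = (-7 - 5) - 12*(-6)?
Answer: -720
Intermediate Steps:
G = -12 (G = -7 - 5 = -12)
m = 60 (m = -12 + 72 = 60)
G*m = -12*60 = -720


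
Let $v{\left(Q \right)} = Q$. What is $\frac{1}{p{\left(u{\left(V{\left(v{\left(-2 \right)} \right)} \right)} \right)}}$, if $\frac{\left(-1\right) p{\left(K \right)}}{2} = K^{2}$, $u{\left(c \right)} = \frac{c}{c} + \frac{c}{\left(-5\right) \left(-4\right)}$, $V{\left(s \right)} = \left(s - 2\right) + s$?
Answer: $- \frac{50}{49} \approx -1.0204$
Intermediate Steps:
$V{\left(s \right)} = -2 + 2 s$ ($V{\left(s \right)} = \left(-2 + s\right) + s = -2 + 2 s$)
$u{\left(c \right)} = 1 + \frac{c}{20}$
$p{\left(K \right)} = - 2 K^{2}$
$\frac{1}{p{\left(u{\left(V{\left(v{\left(-2 \right)} \right)} \right)} \right)}} = \frac{1}{\left(-2\right) \left(1 + \frac{-2 + 2 \left(-2\right)}{20}\right)^{2}} = \frac{1}{\left(-2\right) \left(1 + \frac{-2 - 4}{20}\right)^{2}} = \frac{1}{\left(-2\right) \left(1 + \frac{1}{20} \left(-6\right)\right)^{2}} = \frac{1}{\left(-2\right) \left(1 - \frac{3}{10}\right)^{2}} = \frac{1}{\left(-2\right) \left(\frac{7}{10}\right)^{2}} = \frac{1}{\left(-2\right) \frac{49}{100}} = \frac{1}{- \frac{49}{50}} = - \frac{50}{49}$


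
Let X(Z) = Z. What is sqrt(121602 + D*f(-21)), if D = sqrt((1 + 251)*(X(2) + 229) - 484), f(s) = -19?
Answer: sqrt(121602 - 152*sqrt(902)) ≈ 342.11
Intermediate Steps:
D = 8*sqrt(902) (D = sqrt((1 + 251)*(2 + 229) - 484) = sqrt(252*231 - 484) = sqrt(58212 - 484) = sqrt(57728) = 8*sqrt(902) ≈ 240.27)
sqrt(121602 + D*f(-21)) = sqrt(121602 + (8*sqrt(902))*(-19)) = sqrt(121602 - 152*sqrt(902))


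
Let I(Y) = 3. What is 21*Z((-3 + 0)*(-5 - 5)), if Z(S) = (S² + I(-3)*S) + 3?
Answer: 20853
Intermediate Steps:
Z(S) = 3 + S² + 3*S (Z(S) = (S² + 3*S) + 3 = 3 + S² + 3*S)
21*Z((-3 + 0)*(-5 - 5)) = 21*(3 + ((-3 + 0)*(-5 - 5))² + 3*((-3 + 0)*(-5 - 5))) = 21*(3 + (-3*(-10))² + 3*(-3*(-10))) = 21*(3 + 30² + 3*30) = 21*(3 + 900 + 90) = 21*993 = 20853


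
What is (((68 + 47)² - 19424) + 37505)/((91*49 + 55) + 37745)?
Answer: 31306/42259 ≈ 0.74081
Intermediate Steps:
(((68 + 47)² - 19424) + 37505)/((91*49 + 55) + 37745) = ((115² - 19424) + 37505)/((4459 + 55) + 37745) = ((13225 - 19424) + 37505)/(4514 + 37745) = (-6199 + 37505)/42259 = 31306*(1/42259) = 31306/42259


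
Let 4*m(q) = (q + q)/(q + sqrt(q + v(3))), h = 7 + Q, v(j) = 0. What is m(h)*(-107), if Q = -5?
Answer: -107 + 107*sqrt(2)/2 ≈ -31.340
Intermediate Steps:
h = 2 (h = 7 - 5 = 2)
m(q) = q/(2*(q + sqrt(q))) (m(q) = ((q + q)/(q + sqrt(q + 0)))/4 = ((2*q)/(q + sqrt(q)))/4 = (2*q/(q + sqrt(q)))/4 = q/(2*(q + sqrt(q))))
m(h)*(-107) = ((1/2)*2/(2 + sqrt(2)))*(-107) = -107/(2 + sqrt(2))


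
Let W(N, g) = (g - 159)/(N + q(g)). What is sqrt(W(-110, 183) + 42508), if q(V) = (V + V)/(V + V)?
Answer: 2*sqrt(126258733)/109 ≈ 206.17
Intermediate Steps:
q(V) = 1 (q(V) = (2*V)/((2*V)) = (2*V)*(1/(2*V)) = 1)
W(N, g) = (-159 + g)/(1 + N) (W(N, g) = (g - 159)/(N + 1) = (-159 + g)/(1 + N))
sqrt(W(-110, 183) + 42508) = sqrt((-159 + 183)/(1 - 110) + 42508) = sqrt(24/(-109) + 42508) = sqrt(-1/109*24 + 42508) = sqrt(-24/109 + 42508) = sqrt(4633348/109) = 2*sqrt(126258733)/109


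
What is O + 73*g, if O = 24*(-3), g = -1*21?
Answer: -1605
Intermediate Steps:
g = -21
O = -72
O + 73*g = -72 + 73*(-21) = -72 - 1533 = -1605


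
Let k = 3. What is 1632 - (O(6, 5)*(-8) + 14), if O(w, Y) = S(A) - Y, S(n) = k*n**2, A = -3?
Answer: 1794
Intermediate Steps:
S(n) = 3*n**2
O(w, Y) = 27 - Y (O(w, Y) = 3*(-3)**2 - Y = 3*9 - Y = 27 - Y)
1632 - (O(6, 5)*(-8) + 14) = 1632 - ((27 - 1*5)*(-8) + 14) = 1632 - ((27 - 5)*(-8) + 14) = 1632 - (22*(-8) + 14) = 1632 - (-176 + 14) = 1632 - 1*(-162) = 1632 + 162 = 1794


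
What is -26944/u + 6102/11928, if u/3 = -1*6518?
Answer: 36725545/19436676 ≈ 1.8895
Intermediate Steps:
u = -19554 (u = 3*(-1*6518) = 3*(-6518) = -19554)
-26944/u + 6102/11928 = -26944/(-19554) + 6102/11928 = -26944*(-1/19554) + 6102*(1/11928) = 13472/9777 + 1017/1988 = 36725545/19436676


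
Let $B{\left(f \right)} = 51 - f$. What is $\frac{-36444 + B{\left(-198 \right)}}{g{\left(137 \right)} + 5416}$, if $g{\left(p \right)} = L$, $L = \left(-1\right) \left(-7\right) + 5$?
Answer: $- \frac{36195}{5428} \approx -6.6682$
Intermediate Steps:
$L = 12$ ($L = 7 + 5 = 12$)
$g{\left(p \right)} = 12$
$\frac{-36444 + B{\left(-198 \right)}}{g{\left(137 \right)} + 5416} = \frac{-36444 + \left(51 - -198\right)}{12 + 5416} = \frac{-36444 + \left(51 + 198\right)}{5428} = \left(-36444 + 249\right) \frac{1}{5428} = \left(-36195\right) \frac{1}{5428} = - \frac{36195}{5428}$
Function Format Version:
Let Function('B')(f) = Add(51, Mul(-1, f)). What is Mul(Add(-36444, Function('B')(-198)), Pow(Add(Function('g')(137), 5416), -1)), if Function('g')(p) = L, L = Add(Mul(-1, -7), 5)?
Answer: Rational(-36195, 5428) ≈ -6.6682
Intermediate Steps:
L = 12 (L = Add(7, 5) = 12)
Function('g')(p) = 12
Mul(Add(-36444, Function('B')(-198)), Pow(Add(Function('g')(137), 5416), -1)) = Mul(Add(-36444, Add(51, Mul(-1, -198))), Pow(Add(12, 5416), -1)) = Mul(Add(-36444, Add(51, 198)), Pow(5428, -1)) = Mul(Add(-36444, 249), Rational(1, 5428)) = Mul(-36195, Rational(1, 5428)) = Rational(-36195, 5428)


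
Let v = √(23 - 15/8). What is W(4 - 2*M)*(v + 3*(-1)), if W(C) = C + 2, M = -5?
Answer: -48 + 52*√2 ≈ 25.539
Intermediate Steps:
v = 13*√2/4 (v = √(23 - 15*⅛) = √(23 - 15/8) = √(169/8) = 13*√2/4 ≈ 4.5962)
W(C) = 2 + C
W(4 - 2*M)*(v + 3*(-1)) = (2 + (4 - 2*(-5)))*(13*√2/4 + 3*(-1)) = (2 + (4 + 10))*(13*√2/4 - 3) = (2 + 14)*(-3 + 13*√2/4) = 16*(-3 + 13*√2/4) = -48 + 52*√2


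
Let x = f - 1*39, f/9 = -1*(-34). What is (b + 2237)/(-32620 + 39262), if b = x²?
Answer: 36763/3321 ≈ 11.070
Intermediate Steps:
f = 306 (f = 9*(-1*(-34)) = 9*34 = 306)
x = 267 (x = 306 - 1*39 = 306 - 39 = 267)
b = 71289 (b = 267² = 71289)
(b + 2237)/(-32620 + 39262) = (71289 + 2237)/(-32620 + 39262) = 73526/6642 = 73526*(1/6642) = 36763/3321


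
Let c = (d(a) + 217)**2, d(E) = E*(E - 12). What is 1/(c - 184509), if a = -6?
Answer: -1/78884 ≈ -1.2677e-5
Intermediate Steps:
d(E) = E*(-12 + E)
c = 105625 (c = (-6*(-12 - 6) + 217)**2 = (-6*(-18) + 217)**2 = (108 + 217)**2 = 325**2 = 105625)
1/(c - 184509) = 1/(105625 - 184509) = 1/(-78884) = -1/78884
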